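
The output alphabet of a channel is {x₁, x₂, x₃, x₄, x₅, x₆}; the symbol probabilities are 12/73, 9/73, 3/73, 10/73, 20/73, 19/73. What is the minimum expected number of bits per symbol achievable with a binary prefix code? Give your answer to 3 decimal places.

2.466 bits/symbol

Repeatedly combine the two least-probable nodes; the expected code length is the sum of the merged weights.
merge 3/73 + 9/73 → 12/73
merge 10/73 + 12/73 → 22/73
merge 12/73 + 19/73 → 31/73
merge 20/73 + 22/73 → 42/73
merge 31/73 + 42/73 → 1
L = 12/73 + 22/73 + 31/73 + 42/73 + 1 = 180/73 ≈ 2.466 bits/symbol.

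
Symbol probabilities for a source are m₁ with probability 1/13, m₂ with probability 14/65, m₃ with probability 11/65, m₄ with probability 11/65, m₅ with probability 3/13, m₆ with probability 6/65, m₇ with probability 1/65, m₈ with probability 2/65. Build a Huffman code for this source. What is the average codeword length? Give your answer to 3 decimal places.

2.723 bits/symbol

Repeatedly combine the two least-probable nodes; the expected code length is the sum of the merged weights.
merge 1/65 + 2/65 → 3/65
merge 3/65 + 1/13 → 8/65
merge 6/65 + 8/65 → 14/65
merge 11/65 + 11/65 → 22/65
merge 14/65 + 14/65 → 28/65
merge 3/13 + 22/65 → 37/65
merge 28/65 + 37/65 → 1
L = 3/65 + 8/65 + 14/65 + 22/65 + 28/65 + 37/65 + 1 = 177/65 ≈ 2.723 bits/symbol.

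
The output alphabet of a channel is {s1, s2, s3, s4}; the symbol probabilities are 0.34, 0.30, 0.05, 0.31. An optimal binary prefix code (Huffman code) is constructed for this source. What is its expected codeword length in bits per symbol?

Repeatedly combine the two least-probable nodes; the expected code length is the sum of the merged weights.
merge 1/20 + 3/10 → 7/20
merge 31/100 + 17/50 → 13/20
merge 7/20 + 13/20 → 1
L = 7/20 + 13/20 + 1 = 2 bits/symbol.

2 bits/symbol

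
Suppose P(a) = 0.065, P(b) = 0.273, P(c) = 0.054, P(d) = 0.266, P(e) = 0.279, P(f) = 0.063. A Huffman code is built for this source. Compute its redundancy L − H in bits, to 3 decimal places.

Entropy H = −Σ p log₂ p ≈ 2.2683 bits.
Huffman merges: 27/500+63/1000→117/1000; 13/200+117/1000→91/500; 91/500+133/500→56/125; 273/1000+279/1000→69/125; 56/125+69/125→1. L = 2299/1000 ≈ 2.2990.
L − H = 2.2990 − 2.2683 = 0.031 bits.

0.031 bits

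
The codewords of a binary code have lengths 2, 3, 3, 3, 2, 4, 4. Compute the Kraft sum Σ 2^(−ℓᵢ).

With common denominator 2^4 = 16: Σ 2^(−ℓᵢ) = 4/16 + 2/16 + 2/16 + 2/16 + 4/16 + 1/16 + 1/16 = 16/16 = 1.

1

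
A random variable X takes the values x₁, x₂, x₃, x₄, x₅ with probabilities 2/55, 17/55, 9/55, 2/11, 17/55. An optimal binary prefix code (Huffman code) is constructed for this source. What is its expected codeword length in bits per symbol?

Repeatedly combine the two least-probable nodes; the expected code length is the sum of the merged weights.
merge 2/55 + 9/55 → 1/5
merge 2/11 + 1/5 → 21/55
merge 17/55 + 17/55 → 34/55
merge 21/55 + 34/55 → 1
L = 1/5 + 21/55 + 34/55 + 1 = 11/5 = 2.2 bits/symbol.

2.2 bits/symbol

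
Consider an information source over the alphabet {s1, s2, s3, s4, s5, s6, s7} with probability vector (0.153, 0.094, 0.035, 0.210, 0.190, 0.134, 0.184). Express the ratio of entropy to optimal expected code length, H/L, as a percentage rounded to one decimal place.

97.8%

Entropy H = −Σ p log₂ p ≈ 2.6703 bits.
Huffman merges: 7/200+47/500→129/1000; 129/1000+67/500→263/1000; 153/1000+23/125→337/1000; 19/100+21/100→2/5; 263/1000+337/1000→3/5; 2/5+3/5→1. L = 2729/1000 ≈ 2.7290.
Efficiency = H/L = 2.6703/2.7290 = 97.8%.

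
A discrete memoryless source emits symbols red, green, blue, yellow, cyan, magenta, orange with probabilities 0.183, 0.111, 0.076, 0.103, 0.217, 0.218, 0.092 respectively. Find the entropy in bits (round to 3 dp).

H = −Σ pᵢ log₂ pᵢ.
−0.183·log₂(0.183) = 0.4484
−0.111·log₂(0.111) = 0.3520
−0.076·log₂(0.076) = 0.2826
−0.103·log₂(0.103) = 0.3378
−0.217·log₂(0.217) = 0.4783
−0.218·log₂(0.218) = 0.4791
−0.092·log₂(0.092) = 0.3167
Sum ≈ 2.6948 → 2.695 bits.

2.695 bits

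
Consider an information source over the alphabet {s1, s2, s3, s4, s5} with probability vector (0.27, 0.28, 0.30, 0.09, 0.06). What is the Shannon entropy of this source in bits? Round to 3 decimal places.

2.102 bits

H = −Σ pᵢ log₂ pᵢ.
−0.27·log₂(0.27) = 0.5100
−0.28·log₂(0.28) = 0.5142
−0.30·log₂(0.30) = 0.5211
−0.09·log₂(0.09) = 0.3127
−0.06·log₂(0.06) = 0.2435
Sum ≈ 2.1015 → 2.102 bits.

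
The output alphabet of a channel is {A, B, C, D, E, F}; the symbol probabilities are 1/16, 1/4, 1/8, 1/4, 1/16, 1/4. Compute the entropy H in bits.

2.375 bits

Each probability is a power of 1/2, so log₂(1/p) is an integer.
H = Σ p·log₂(1/p) = 1/16·4 + 1/4·2 + 1/8·3 + 1/4·2 + 1/16·4 + 1/4·2 = 2.375 bits.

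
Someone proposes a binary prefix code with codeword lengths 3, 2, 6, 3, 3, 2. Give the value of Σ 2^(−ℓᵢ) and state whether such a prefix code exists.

0.890625; yes

With common denominator 2^6 = 64: Σ 2^(−ℓᵢ) = 8/64 + 16/64 + 1/64 + 8/64 + 8/64 + 16/64 = 57/64 = 0.890625.
Kraft's inequality requires Σ ≤ 1; here Σ = 0.890625 ≤ 1, so such a prefix code exists.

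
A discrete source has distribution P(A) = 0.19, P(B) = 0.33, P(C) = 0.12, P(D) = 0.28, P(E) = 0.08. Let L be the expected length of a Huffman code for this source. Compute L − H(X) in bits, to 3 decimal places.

0.044 bits

Entropy H = −Σ p log₂ p ≈ 2.1558 bits.
Huffman merges: 2/25+3/25→1/5; 19/100+1/5→39/100; 7/25+33/100→61/100; 39/100+61/100→1. L = 11/5 ≈ 2.2000.
L − H = 2.2000 − 2.1558 = 0.044 bits.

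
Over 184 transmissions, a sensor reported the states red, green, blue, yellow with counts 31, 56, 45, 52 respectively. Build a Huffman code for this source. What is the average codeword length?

2 bits/symbol

Probabilities are the counts divided by 184.
Repeatedly combine the two least-probable nodes; the expected code length is the sum of the merged weights.
merge 31/184 + 45/184 → 19/46
merge 13/46 + 7/23 → 27/46
merge 19/46 + 27/46 → 1
L = 19/46 + 27/46 + 1 = 2 bits/symbol.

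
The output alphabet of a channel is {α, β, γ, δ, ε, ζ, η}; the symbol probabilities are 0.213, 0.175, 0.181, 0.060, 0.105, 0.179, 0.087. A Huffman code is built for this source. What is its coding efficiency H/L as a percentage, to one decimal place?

98.0%

Entropy H = −Σ p log₂ p ≈ 2.6973 bits.
Huffman merges: 3/50+87/1000→147/1000; 21/200+147/1000→63/250; 7/40+179/1000→177/500; 181/1000+213/1000→197/500; 63/250+177/500→303/500; 197/500+303/500→1. L = 2753/1000 ≈ 2.7530.
Efficiency = H/L = 2.6973/2.7530 = 98.0%.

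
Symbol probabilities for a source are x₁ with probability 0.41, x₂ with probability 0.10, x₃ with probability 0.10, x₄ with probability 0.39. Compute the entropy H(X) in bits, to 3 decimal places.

1.722 bits

H = −Σ pᵢ log₂ pᵢ.
−0.41·log₂(0.41) = 0.5274
−0.10·log₂(0.10) = 0.3322
−0.10·log₂(0.10) = 0.3322
−0.39·log₂(0.39) = 0.5298
Sum ≈ 1.7216 → 1.722 bits.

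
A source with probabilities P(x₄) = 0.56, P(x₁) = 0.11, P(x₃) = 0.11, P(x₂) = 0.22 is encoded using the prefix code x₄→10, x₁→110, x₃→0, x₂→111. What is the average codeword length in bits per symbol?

L̄ = Σ pᵢ·ℓᵢ = 0.56·2 + 0.11·3 + 0.11·1 + 0.22·3 = 2.22 bits/symbol.

2.22 bits/symbol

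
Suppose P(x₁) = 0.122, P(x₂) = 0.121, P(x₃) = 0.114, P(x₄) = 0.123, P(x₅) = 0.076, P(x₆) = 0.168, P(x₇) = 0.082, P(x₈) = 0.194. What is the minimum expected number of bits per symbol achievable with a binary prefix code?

Repeatedly combine the two least-probable nodes; the expected code length is the sum of the merged weights.
merge 19/250 + 41/500 → 79/500
merge 57/500 + 121/1000 → 47/200
merge 61/500 + 123/1000 → 49/200
merge 79/500 + 21/125 → 163/500
merge 97/500 + 47/200 → 429/1000
merge 49/200 + 163/500 → 571/1000
merge 429/1000 + 571/1000 → 1
L = 79/500 + 47/200 + 49/200 + 163/500 + 429/1000 + 571/1000 + 1 = 741/250 = 2.964 bits/symbol.

2.964 bits/symbol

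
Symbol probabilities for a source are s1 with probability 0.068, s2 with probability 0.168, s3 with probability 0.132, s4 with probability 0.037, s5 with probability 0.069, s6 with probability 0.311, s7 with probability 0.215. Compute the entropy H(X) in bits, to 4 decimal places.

2.5246 bits

H = −Σ pᵢ log₂ pᵢ.
−0.068·log₂(0.068) = 0.2637
−0.168·log₂(0.168) = 0.4323
−0.132·log₂(0.132) = 0.3856
−0.037·log₂(0.037) = 0.1760
−0.069·log₂(0.069) = 0.2662
−0.311·log₂(0.311) = 0.5240
−0.215·log₂(0.215) = 0.4768
Sum ≈ 2.5246 → 2.5246 bits.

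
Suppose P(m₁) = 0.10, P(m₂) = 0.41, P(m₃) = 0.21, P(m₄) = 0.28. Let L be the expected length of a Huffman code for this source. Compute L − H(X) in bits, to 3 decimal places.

Entropy H = −Σ p log₂ p ≈ 1.8466 bits.
Huffman merges: 1/10+21/100→31/100; 7/25+31/100→59/100; 41/100+59/100→1. L = 19/10 ≈ 1.9000.
L − H = 1.9000 − 1.8466 = 0.053 bits.

0.053 bits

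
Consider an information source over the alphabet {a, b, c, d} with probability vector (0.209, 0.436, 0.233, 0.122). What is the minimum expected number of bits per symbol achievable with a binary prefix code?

Repeatedly combine the two least-probable nodes; the expected code length is the sum of the merged weights.
merge 61/500 + 209/1000 → 331/1000
merge 233/1000 + 331/1000 → 141/250
merge 109/250 + 141/250 → 1
L = 331/1000 + 141/250 + 1 = 379/200 = 1.895 bits/symbol.

1.895 bits/symbol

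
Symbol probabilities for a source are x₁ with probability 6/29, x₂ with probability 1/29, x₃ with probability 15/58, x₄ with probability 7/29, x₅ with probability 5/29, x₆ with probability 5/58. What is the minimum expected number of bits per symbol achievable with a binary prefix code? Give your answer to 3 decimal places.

Repeatedly combine the two least-probable nodes; the expected code length is the sum of the merged weights.
merge 1/29 + 5/58 → 7/58
merge 7/58 + 5/29 → 17/58
merge 6/29 + 7/29 → 13/29
merge 15/58 + 17/58 → 16/29
merge 13/29 + 16/29 → 1
L = 7/58 + 17/58 + 13/29 + 16/29 + 1 = 70/29 ≈ 2.414 bits/symbol.

2.414 bits/symbol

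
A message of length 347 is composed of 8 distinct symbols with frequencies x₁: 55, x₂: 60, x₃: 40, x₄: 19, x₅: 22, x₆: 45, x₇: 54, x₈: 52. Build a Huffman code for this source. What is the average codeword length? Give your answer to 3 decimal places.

Probabilities are the counts divided by 347.
Repeatedly combine the two least-probable nodes; the expected code length is the sum of the merged weights.
merge 19/347 + 22/347 → 41/347
merge 40/347 + 41/347 → 81/347
merge 45/347 + 52/347 → 97/347
merge 54/347 + 55/347 → 109/347
merge 60/347 + 81/347 → 141/347
merge 97/347 + 109/347 → 206/347
merge 141/347 + 206/347 → 1
L = 41/347 + 81/347 + 97/347 + 109/347 + 141/347 + 206/347 + 1 = 1022/347 ≈ 2.945 bits/symbol.

2.945 bits/symbol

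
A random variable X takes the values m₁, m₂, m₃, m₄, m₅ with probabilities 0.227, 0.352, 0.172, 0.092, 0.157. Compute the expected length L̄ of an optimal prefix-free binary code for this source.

Repeatedly combine the two least-probable nodes; the expected code length is the sum of the merged weights.
merge 23/250 + 157/1000 → 249/1000
merge 43/250 + 227/1000 → 399/1000
merge 249/1000 + 44/125 → 601/1000
merge 399/1000 + 601/1000 → 1
L = 249/1000 + 399/1000 + 601/1000 + 1 = 2249/1000 = 2.249 bits/symbol.

2.249 bits/symbol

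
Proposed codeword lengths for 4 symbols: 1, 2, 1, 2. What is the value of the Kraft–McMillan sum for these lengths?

With common denominator 2^2 = 4: Σ 2^(−ℓᵢ) = 2/4 + 1/4 + 2/4 + 1/4 = 6/4 = 1.5.

1.5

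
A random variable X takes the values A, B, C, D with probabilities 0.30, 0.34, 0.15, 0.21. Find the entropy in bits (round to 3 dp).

1.934 bits

H = −Σ pᵢ log₂ pᵢ.
−0.30·log₂(0.30) = 0.5211
−0.34·log₂(0.34) = 0.5292
−0.15·log₂(0.15) = 0.4105
−0.21·log₂(0.21) = 0.4728
Sum ≈ 1.9336 → 1.934 bits.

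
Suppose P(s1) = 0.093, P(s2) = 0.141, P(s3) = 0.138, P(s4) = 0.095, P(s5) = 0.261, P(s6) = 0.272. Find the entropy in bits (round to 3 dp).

2.451 bits

H = −Σ pᵢ log₂ pᵢ.
−0.093·log₂(0.093) = 0.3187
−0.141·log₂(0.141) = 0.3985
−0.138·log₂(0.138) = 0.3943
−0.095·log₂(0.095) = 0.3226
−0.261·log₂(0.261) = 0.5058
−0.272·log₂(0.272) = 0.5109
Sum ≈ 2.4508 → 2.451 bits.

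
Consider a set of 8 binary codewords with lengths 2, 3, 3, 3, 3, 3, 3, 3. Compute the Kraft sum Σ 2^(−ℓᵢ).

1.125

With common denominator 2^3 = 8: Σ 2^(−ℓᵢ) = 2/8 + 1/8 + 1/8 + 1/8 + 1/8 + 1/8 + 1/8 + 1/8 = 9/8 = 1.125.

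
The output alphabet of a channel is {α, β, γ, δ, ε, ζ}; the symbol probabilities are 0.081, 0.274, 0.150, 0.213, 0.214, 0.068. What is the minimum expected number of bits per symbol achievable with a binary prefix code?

Repeatedly combine the two least-probable nodes; the expected code length is the sum of the merged weights.
merge 17/250 + 81/1000 → 149/1000
merge 149/1000 + 3/20 → 299/1000
merge 213/1000 + 107/500 → 427/1000
merge 137/500 + 299/1000 → 573/1000
merge 427/1000 + 573/1000 → 1
L = 149/1000 + 299/1000 + 427/1000 + 573/1000 + 1 = 306/125 = 2.448 bits/symbol.

2.448 bits/symbol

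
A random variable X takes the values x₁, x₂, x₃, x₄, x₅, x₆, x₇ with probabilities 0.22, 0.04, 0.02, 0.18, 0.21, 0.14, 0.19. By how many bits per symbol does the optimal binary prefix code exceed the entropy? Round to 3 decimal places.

0.080 bits

Entropy H = −Σ p log₂ p ≈ 2.5497 bits.
Huffman merges: 1/50+1/25→3/50; 3/50+7/50→1/5; 9/50+19/100→37/100; 1/5+21/100→41/100; 11/50+37/100→59/100; 41/100+59/100→1. L = 263/100 ≈ 2.6300.
L − H = 2.6300 − 2.5497 = 0.080 bits.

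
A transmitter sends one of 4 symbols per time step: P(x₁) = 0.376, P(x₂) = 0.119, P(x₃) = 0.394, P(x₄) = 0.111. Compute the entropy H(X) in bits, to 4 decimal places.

H = −Σ pᵢ log₂ pᵢ.
−0.376·log₂(0.376) = 0.5306
−0.119·log₂(0.119) = 0.3654
−0.394·log₂(0.394) = 0.5294
−0.111·log₂(0.111) = 0.3520
Sum ≈ 1.7775 → 1.7775 bits.

1.7775 bits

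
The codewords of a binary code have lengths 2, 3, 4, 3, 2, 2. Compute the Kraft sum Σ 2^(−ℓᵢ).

1.0625

With common denominator 2^4 = 16: Σ 2^(−ℓᵢ) = 4/16 + 2/16 + 1/16 + 2/16 + 4/16 + 4/16 = 17/16 = 1.0625.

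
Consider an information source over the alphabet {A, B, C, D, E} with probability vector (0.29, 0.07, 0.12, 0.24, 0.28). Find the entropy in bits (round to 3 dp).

2.162 bits

H = −Σ pᵢ log₂ pᵢ.
−0.29·log₂(0.29) = 0.5179
−0.07·log₂(0.07) = 0.2686
−0.12·log₂(0.12) = 0.3671
−0.24·log₂(0.24) = 0.4941
−0.28·log₂(0.28) = 0.5142
Sum ≈ 2.1619 → 2.162 bits.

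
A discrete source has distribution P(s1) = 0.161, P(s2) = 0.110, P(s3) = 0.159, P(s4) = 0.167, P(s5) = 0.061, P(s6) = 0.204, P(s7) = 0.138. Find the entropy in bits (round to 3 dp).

H = −Σ pᵢ log₂ pᵢ.
−0.161·log₂(0.161) = 0.4242
−0.110·log₂(0.110) = 0.3503
−0.159·log₂(0.159) = 0.4218
−0.167·log₂(0.167) = 0.4312
−0.061·log₂(0.061) = 0.2461
−0.204·log₂(0.204) = 0.4678
−0.138·log₂(0.138) = 0.3943
Sum ≈ 2.7358 → 2.736 bits.

2.736 bits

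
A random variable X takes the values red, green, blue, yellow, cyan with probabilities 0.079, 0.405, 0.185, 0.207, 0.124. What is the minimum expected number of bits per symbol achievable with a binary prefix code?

Repeatedly combine the two least-probable nodes; the expected code length is the sum of the merged weights.
merge 79/1000 + 31/250 → 203/1000
merge 37/200 + 203/1000 → 97/250
merge 207/1000 + 97/250 → 119/200
merge 81/200 + 119/200 → 1
L = 203/1000 + 97/250 + 119/200 + 1 = 1093/500 = 2.186 bits/symbol.

2.186 bits/symbol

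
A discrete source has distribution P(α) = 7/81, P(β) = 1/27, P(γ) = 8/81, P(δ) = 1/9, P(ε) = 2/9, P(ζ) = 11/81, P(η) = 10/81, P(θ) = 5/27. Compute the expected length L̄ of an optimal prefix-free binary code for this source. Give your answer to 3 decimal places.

2.901 bits/symbol

Repeatedly combine the two least-probable nodes; the expected code length is the sum of the merged weights.
merge 1/27 + 7/81 → 10/81
merge 8/81 + 1/9 → 17/81
merge 10/81 + 10/81 → 20/81
merge 11/81 + 5/27 → 26/81
merge 17/81 + 2/9 → 35/81
merge 20/81 + 26/81 → 46/81
merge 35/81 + 46/81 → 1
L = 10/81 + 17/81 + 20/81 + 26/81 + 35/81 + 46/81 + 1 = 235/81 ≈ 2.901 bits/symbol.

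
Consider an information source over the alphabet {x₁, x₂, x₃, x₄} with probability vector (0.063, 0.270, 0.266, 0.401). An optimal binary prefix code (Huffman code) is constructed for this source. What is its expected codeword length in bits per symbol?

Repeatedly combine the two least-probable nodes; the expected code length is the sum of the merged weights.
merge 63/1000 + 133/500 → 329/1000
merge 27/100 + 329/1000 → 599/1000
merge 401/1000 + 599/1000 → 1
L = 329/1000 + 599/1000 + 1 = 241/125 = 1.928 bits/symbol.

1.928 bits/symbol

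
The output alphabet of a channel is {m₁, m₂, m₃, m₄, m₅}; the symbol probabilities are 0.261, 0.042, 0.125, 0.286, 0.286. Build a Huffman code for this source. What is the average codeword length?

Repeatedly combine the two least-probable nodes; the expected code length is the sum of the merged weights.
merge 21/500 + 1/8 → 167/1000
merge 167/1000 + 261/1000 → 107/250
merge 143/500 + 143/500 → 143/250
merge 107/250 + 143/250 → 1
L = 167/1000 + 107/250 + 143/250 + 1 = 2167/1000 = 2.167 bits/symbol.

2.167 bits/symbol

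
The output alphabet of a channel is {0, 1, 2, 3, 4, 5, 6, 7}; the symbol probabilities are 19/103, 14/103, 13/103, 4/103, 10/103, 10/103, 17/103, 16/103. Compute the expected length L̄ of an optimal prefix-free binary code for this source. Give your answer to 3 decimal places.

Repeatedly combine the two least-probable nodes; the expected code length is the sum of the merged weights.
merge 4/103 + 10/103 → 14/103
merge 10/103 + 13/103 → 23/103
merge 14/103 + 14/103 → 28/103
merge 16/103 + 17/103 → 33/103
merge 19/103 + 23/103 → 42/103
merge 28/103 + 33/103 → 61/103
merge 42/103 + 61/103 → 1
L = 14/103 + 23/103 + 28/103 + 33/103 + 42/103 + 61/103 + 1 = 304/103 ≈ 2.951 bits/symbol.

2.951 bits/symbol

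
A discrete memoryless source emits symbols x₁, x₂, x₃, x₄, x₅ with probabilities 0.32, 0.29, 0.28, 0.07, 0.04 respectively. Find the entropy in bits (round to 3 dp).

H = −Σ pᵢ log₂ pᵢ.
−0.32·log₂(0.32) = 0.5260
−0.29·log₂(0.29) = 0.5179
−0.28·log₂(0.28) = 0.5142
−0.07·log₂(0.07) = 0.2686
−0.04·log₂(0.04) = 0.1858
Sum ≈ 2.0125 → 2.012 bits.

2.012 bits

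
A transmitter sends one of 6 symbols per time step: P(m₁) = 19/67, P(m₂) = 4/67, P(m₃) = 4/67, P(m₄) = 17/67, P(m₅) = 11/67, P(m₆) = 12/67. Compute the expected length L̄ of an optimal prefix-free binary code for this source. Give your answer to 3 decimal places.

2.403 bits/symbol

Repeatedly combine the two least-probable nodes; the expected code length is the sum of the merged weights.
merge 4/67 + 4/67 → 8/67
merge 8/67 + 11/67 → 19/67
merge 12/67 + 17/67 → 29/67
merge 19/67 + 19/67 → 38/67
merge 29/67 + 38/67 → 1
L = 8/67 + 19/67 + 29/67 + 38/67 + 1 = 161/67 ≈ 2.403 bits/symbol.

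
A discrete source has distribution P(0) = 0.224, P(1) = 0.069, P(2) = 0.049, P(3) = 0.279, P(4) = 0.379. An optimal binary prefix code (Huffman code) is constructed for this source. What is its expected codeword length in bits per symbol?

Repeatedly combine the two least-probable nodes; the expected code length is the sum of the merged weights.
merge 49/1000 + 69/1000 → 59/500
merge 59/500 + 28/125 → 171/500
merge 279/1000 + 171/500 → 621/1000
merge 379/1000 + 621/1000 → 1
L = 59/500 + 171/500 + 621/1000 + 1 = 2081/1000 = 2.081 bits/symbol.

2.081 bits/symbol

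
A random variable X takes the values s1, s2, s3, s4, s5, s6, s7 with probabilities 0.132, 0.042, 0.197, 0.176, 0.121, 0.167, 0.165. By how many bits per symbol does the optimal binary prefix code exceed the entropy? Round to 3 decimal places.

Entropy H = −Σ p log₂ p ≈ 2.7093 bits.
Huffman merges: 21/500+121/1000→163/1000; 33/250+163/1000→59/200; 33/200+167/1000→83/250; 22/125+197/1000→373/1000; 59/200+83/250→627/1000; 373/1000+627/1000→1. L = 279/100 ≈ 2.7900.
L − H = 2.7900 − 2.7093 = 0.081 bits.

0.081 bits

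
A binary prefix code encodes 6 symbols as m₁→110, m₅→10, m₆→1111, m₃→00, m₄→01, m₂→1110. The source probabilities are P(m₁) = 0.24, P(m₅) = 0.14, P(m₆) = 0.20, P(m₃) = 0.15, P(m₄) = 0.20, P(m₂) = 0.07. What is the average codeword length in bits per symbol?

2.78 bits/symbol

L̄ = Σ pᵢ·ℓᵢ = 0.24·3 + 0.14·2 + 0.20·4 + 0.15·2 + 0.20·2 + 0.07·4 = 2.78 bits/symbol.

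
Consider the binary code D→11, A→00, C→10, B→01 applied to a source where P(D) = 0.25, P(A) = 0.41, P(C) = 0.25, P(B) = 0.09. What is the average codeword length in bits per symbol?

L̄ = Σ pᵢ·ℓᵢ = 0.25·2 + 0.41·2 + 0.25·2 + 0.09·2 = 2 bits/symbol.

2 bits/symbol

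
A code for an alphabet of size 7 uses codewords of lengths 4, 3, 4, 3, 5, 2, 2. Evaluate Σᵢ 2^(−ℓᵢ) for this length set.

0.90625

With common denominator 2^5 = 32: Σ 2^(−ℓᵢ) = 2/32 + 4/32 + 2/32 + 4/32 + 1/32 + 8/32 + 8/32 = 29/32 = 0.90625.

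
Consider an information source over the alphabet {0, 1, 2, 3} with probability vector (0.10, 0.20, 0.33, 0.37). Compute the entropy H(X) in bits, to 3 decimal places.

H = −Σ pᵢ log₂ pᵢ.
−0.10·log₂(0.10) = 0.3322
−0.20·log₂(0.20) = 0.4644
−0.33·log₂(0.33) = 0.5278
−0.37·log₂(0.37) = 0.5307
Sum ≈ 1.8551 → 1.855 bits.

1.855 bits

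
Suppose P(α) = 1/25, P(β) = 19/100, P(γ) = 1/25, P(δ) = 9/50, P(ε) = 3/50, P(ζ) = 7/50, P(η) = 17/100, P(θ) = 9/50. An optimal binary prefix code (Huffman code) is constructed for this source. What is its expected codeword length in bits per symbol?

Repeatedly combine the two least-probable nodes; the expected code length is the sum of the merged weights.
merge 1/25 + 1/25 → 2/25
merge 3/50 + 2/25 → 7/50
merge 7/50 + 7/50 → 7/25
merge 17/100 + 9/50 → 7/20
merge 9/50 + 19/100 → 37/100
merge 7/25 + 7/20 → 63/100
merge 37/100 + 63/100 → 1
L = 2/25 + 7/50 + 7/25 + 7/20 + 37/100 + 63/100 + 1 = 57/20 = 2.85 bits/symbol.

2.85 bits/symbol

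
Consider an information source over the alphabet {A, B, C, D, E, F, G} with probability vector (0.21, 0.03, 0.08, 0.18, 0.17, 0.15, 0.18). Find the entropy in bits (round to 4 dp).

H = −Σ pᵢ log₂ pᵢ.
−0.21·log₂(0.21) = 0.4728
−0.03·log₂(0.03) = 0.1518
−0.08·log₂(0.08) = 0.2915
−0.18·log₂(0.18) = 0.4453
−0.17·log₂(0.17) = 0.4346
−0.15·log₂(0.15) = 0.4105
−0.18·log₂(0.18) = 0.4453
Sum ≈ 2.6518 → 2.6518 bits.

2.6518 bits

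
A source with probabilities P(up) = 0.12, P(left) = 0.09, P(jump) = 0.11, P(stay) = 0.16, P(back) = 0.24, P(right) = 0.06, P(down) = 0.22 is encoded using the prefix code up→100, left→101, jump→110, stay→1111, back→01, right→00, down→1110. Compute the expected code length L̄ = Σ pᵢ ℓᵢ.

3.08 bits/symbol

L̄ = Σ pᵢ·ℓᵢ = 0.12·3 + 0.09·3 + 0.11·3 + 0.16·4 + 0.24·2 + 0.06·2 + 0.22·4 = 3.08 bits/symbol.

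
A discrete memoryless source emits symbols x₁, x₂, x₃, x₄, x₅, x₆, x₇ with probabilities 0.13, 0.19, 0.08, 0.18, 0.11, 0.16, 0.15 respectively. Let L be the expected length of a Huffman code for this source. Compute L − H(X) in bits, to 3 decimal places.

Entropy H = −Σ p log₂ p ≈ 2.7585 bits.
Huffman merges: 2/25+11/100→19/100; 13/100+3/20→7/25; 4/25+9/50→17/50; 19/100+19/100→19/50; 7/25+17/50→31/50; 19/50+31/50→1. L = 281/100 ≈ 2.8100.
L − H = 2.8100 − 2.7585 = 0.051 bits.

0.051 bits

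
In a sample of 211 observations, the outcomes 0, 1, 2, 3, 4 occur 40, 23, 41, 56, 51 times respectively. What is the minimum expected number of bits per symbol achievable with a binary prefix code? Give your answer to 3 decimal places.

2.299 bits/symbol

Probabilities are the counts divided by 211.
Repeatedly combine the two least-probable nodes; the expected code length is the sum of the merged weights.
merge 23/211 + 40/211 → 63/211
merge 41/211 + 51/211 → 92/211
merge 56/211 + 63/211 → 119/211
merge 92/211 + 119/211 → 1
L = 63/211 + 92/211 + 119/211 + 1 = 485/211 ≈ 2.299 bits/symbol.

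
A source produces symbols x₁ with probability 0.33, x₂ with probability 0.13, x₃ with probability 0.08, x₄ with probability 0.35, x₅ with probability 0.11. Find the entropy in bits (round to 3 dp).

2.082 bits

H = −Σ pᵢ log₂ pᵢ.
−0.33·log₂(0.33) = 0.5278
−0.13·log₂(0.13) = 0.3826
−0.08·log₂(0.08) = 0.2915
−0.35·log₂(0.35) = 0.5301
−0.11·log₂(0.11) = 0.3503
Sum ≈ 2.0824 → 2.082 bits.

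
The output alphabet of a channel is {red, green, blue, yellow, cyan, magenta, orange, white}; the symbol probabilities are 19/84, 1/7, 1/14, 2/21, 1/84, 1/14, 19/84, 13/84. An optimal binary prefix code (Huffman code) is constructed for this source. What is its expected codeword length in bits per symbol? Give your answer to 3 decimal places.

2.786 bits/symbol

Repeatedly combine the two least-probable nodes; the expected code length is the sum of the merged weights.
merge 1/84 + 1/14 → 1/12
merge 1/14 + 1/12 → 13/84
merge 2/21 + 1/7 → 5/21
merge 13/84 + 13/84 → 13/42
merge 19/84 + 19/84 → 19/42
merge 5/21 + 13/42 → 23/42
merge 19/42 + 23/42 → 1
L = 1/12 + 13/84 + 5/21 + 13/42 + 19/42 + 23/42 + 1 = 39/14 ≈ 2.786 bits/symbol.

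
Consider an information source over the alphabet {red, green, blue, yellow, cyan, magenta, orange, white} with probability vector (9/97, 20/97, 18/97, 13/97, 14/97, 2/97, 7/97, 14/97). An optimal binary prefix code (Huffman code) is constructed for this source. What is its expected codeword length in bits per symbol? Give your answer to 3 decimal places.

2.887 bits/symbol

Repeatedly combine the two least-probable nodes; the expected code length is the sum of the merged weights.
merge 2/97 + 7/97 → 9/97
merge 9/97 + 9/97 → 18/97
merge 13/97 + 14/97 → 27/97
merge 14/97 + 18/97 → 32/97
merge 18/97 + 20/97 → 38/97
merge 27/97 + 32/97 → 59/97
merge 38/97 + 59/97 → 1
L = 9/97 + 18/97 + 27/97 + 32/97 + 38/97 + 59/97 + 1 = 280/97 ≈ 2.887 bits/symbol.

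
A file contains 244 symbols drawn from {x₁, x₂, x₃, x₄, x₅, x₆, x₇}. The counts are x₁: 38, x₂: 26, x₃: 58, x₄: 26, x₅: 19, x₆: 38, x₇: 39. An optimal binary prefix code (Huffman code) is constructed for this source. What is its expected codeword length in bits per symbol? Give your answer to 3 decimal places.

2.762 bits/symbol

Probabilities are the counts divided by 244.
Repeatedly combine the two least-probable nodes; the expected code length is the sum of the merged weights.
merge 19/244 + 13/122 → 45/244
merge 13/122 + 19/122 → 16/61
merge 19/122 + 39/244 → 77/244
merge 45/244 + 29/122 → 103/244
merge 16/61 + 77/244 → 141/244
merge 103/244 + 141/244 → 1
L = 45/244 + 16/61 + 77/244 + 103/244 + 141/244 + 1 = 337/122 ≈ 2.762 bits/symbol.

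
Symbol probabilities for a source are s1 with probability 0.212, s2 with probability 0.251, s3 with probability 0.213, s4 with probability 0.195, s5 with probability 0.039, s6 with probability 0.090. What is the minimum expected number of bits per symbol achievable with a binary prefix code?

Repeatedly combine the two least-probable nodes; the expected code length is the sum of the merged weights.
merge 39/1000 + 9/100 → 129/1000
merge 129/1000 + 39/200 → 81/250
merge 53/250 + 213/1000 → 17/40
merge 251/1000 + 81/250 → 23/40
merge 17/40 + 23/40 → 1
L = 129/1000 + 81/250 + 17/40 + 23/40 + 1 = 2453/1000 = 2.453 bits/symbol.

2.453 bits/symbol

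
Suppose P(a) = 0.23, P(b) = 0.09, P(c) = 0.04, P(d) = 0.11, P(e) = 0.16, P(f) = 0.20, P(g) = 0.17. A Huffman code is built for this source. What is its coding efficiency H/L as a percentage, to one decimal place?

98.5%

Entropy H = −Σ p log₂ p ≈ 2.6584 bits.
Huffman merges: 1/25+9/100→13/100; 11/100+13/100→6/25; 4/25+17/100→33/100; 1/5+23/100→43/100; 6/25+33/100→57/100; 43/100+57/100→1. L = 27/10 ≈ 2.7000.
Efficiency = H/L = 2.6584/2.7000 = 98.5%.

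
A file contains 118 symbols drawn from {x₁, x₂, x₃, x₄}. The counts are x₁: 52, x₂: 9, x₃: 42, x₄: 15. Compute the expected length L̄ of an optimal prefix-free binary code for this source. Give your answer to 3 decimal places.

1.763 bits/symbol

Probabilities are the counts divided by 118.
Repeatedly combine the two least-probable nodes; the expected code length is the sum of the merged weights.
merge 9/118 + 15/118 → 12/59
merge 12/59 + 21/59 → 33/59
merge 26/59 + 33/59 → 1
L = 12/59 + 33/59 + 1 = 104/59 ≈ 1.763 bits/symbol.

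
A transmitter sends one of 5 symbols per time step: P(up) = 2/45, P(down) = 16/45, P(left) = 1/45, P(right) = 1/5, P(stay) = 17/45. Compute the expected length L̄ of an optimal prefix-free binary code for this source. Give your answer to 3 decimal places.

1.956 bits/symbol

Repeatedly combine the two least-probable nodes; the expected code length is the sum of the merged weights.
merge 1/45 + 2/45 → 1/15
merge 1/15 + 1/5 → 4/15
merge 4/15 + 16/45 → 28/45
merge 17/45 + 28/45 → 1
L = 1/15 + 4/15 + 28/45 + 1 = 88/45 ≈ 1.956 bits/symbol.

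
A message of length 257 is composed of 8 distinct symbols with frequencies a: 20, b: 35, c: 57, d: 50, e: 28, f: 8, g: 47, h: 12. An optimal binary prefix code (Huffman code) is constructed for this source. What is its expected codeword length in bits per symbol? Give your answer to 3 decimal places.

Probabilities are the counts divided by 257.
Repeatedly combine the two least-probable nodes; the expected code length is the sum of the merged weights.
merge 8/257 + 12/257 → 20/257
merge 20/257 + 20/257 → 40/257
merge 28/257 + 35/257 → 63/257
merge 40/257 + 47/257 → 87/257
merge 50/257 + 57/257 → 107/257
merge 63/257 + 87/257 → 150/257
merge 107/257 + 150/257 → 1
L = 20/257 + 40/257 + 63/257 + 87/257 + 107/257 + 150/257 + 1 = 724/257 ≈ 2.817 bits/symbol.

2.817 bits/symbol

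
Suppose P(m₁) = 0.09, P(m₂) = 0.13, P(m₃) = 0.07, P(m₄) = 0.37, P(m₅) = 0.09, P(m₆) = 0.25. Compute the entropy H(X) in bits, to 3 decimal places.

2.307 bits

H = −Σ pᵢ log₂ pᵢ.
−0.09·log₂(0.09) = 0.3127
−0.13·log₂(0.13) = 0.3826
−0.07·log₂(0.07) = 0.2686
−0.37·log₂(0.37) = 0.5307
−0.09·log₂(0.09) = 0.3127
−0.25·log₂(0.25) = 0.5000
Sum ≈ 2.3072 → 2.307 bits.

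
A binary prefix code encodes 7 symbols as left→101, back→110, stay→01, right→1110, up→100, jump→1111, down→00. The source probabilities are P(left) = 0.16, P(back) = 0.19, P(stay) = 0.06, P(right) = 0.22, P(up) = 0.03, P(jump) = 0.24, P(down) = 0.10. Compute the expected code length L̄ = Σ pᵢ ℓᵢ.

L̄ = Σ pᵢ·ℓᵢ = 0.16·3 + 0.19·3 + 0.06·2 + 0.22·4 + 0.03·3 + 0.24·4 + 0.10·2 = 3.3 bits/symbol.

3.3 bits/symbol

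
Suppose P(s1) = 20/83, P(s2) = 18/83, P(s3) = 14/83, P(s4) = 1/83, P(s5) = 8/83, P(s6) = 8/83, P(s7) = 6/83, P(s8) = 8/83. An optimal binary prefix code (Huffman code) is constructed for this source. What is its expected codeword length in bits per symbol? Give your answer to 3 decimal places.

Repeatedly combine the two least-probable nodes; the expected code length is the sum of the merged weights.
merge 1/83 + 6/83 → 7/83
merge 7/83 + 8/83 → 15/83
merge 8/83 + 8/83 → 16/83
merge 14/83 + 15/83 → 29/83
merge 16/83 + 18/83 → 34/83
merge 20/83 + 29/83 → 49/83
merge 34/83 + 49/83 → 1
L = 7/83 + 15/83 + 16/83 + 29/83 + 34/83 + 49/83 + 1 = 233/83 ≈ 2.807 bits/symbol.

2.807 bits/symbol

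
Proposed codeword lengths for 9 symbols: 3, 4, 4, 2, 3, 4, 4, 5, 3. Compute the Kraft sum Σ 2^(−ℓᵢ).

0.90625

With common denominator 2^5 = 32: Σ 2^(−ℓᵢ) = 4/32 + 2/32 + 2/32 + 8/32 + 4/32 + 2/32 + 2/32 + 1/32 + 4/32 = 29/32 = 0.90625.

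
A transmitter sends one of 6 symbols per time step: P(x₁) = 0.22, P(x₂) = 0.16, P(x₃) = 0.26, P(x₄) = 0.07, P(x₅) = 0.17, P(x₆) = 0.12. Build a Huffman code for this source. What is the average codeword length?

Repeatedly combine the two least-probable nodes; the expected code length is the sum of the merged weights.
merge 7/100 + 3/25 → 19/100
merge 4/25 + 17/100 → 33/100
merge 19/100 + 11/50 → 41/100
merge 13/50 + 33/100 → 59/100
merge 41/100 + 59/100 → 1
L = 19/100 + 33/100 + 41/100 + 59/100 + 1 = 63/25 = 2.52 bits/symbol.

2.52 bits/symbol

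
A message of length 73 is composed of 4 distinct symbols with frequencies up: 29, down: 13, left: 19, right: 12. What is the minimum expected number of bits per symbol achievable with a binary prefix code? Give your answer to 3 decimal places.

1.945 bits/symbol

Probabilities are the counts divided by 73.
Repeatedly combine the two least-probable nodes; the expected code length is the sum of the merged weights.
merge 12/73 + 13/73 → 25/73
merge 19/73 + 25/73 → 44/73
merge 29/73 + 44/73 → 1
L = 25/73 + 44/73 + 1 = 142/73 ≈ 1.945 bits/symbol.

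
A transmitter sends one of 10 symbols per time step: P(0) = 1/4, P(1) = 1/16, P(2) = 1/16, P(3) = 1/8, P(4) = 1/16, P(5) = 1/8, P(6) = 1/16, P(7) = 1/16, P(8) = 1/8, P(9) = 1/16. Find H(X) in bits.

3.125 bits

Each probability is a power of 1/2, so log₂(1/p) is an integer.
H = Σ p·log₂(1/p) = 1/4·2 + 1/16·4 + 1/16·4 + 1/8·3 + 1/16·4 + 1/8·3 + 1/16·4 + 1/16·4 + 1/8·3 + 1/16·4 = 3.125 bits.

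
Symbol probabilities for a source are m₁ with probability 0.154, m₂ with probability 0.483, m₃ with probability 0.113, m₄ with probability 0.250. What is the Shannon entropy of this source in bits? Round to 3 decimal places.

H = −Σ pᵢ log₂ pᵢ.
−0.154·log₂(0.154) = 0.4156
−0.483·log₂(0.483) = 0.5071
−0.113·log₂(0.113) = 0.3555
−0.250·log₂(0.250) = 0.5000
Sum ≈ 1.7782 → 1.778 bits.

1.778 bits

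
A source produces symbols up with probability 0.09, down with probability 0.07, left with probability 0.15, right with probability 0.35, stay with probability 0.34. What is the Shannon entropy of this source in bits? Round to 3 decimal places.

H = −Σ pᵢ log₂ pᵢ.
−0.09·log₂(0.09) = 0.3127
−0.07·log₂(0.07) = 0.2686
−0.15·log₂(0.15) = 0.4105
−0.35·log₂(0.35) = 0.5301
−0.34·log₂(0.34) = 0.5292
Sum ≈ 2.0510 → 2.051 bits.

2.051 bits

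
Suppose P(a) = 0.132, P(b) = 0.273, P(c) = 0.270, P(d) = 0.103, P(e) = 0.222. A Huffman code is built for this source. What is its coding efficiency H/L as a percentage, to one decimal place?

Entropy H = −Σ p log₂ p ≈ 2.2268 bits.
Huffman merges: 103/1000+33/250→47/200; 111/500+47/200→457/1000; 27/100+273/1000→543/1000; 457/1000+543/1000→1. L = 447/200 ≈ 2.2350.
Efficiency = H/L = 2.2268/2.2350 = 99.6%.

99.6%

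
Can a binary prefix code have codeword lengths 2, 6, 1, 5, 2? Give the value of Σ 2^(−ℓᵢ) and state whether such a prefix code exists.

1.046875; no

With common denominator 2^6 = 64: Σ 2^(−ℓᵢ) = 16/64 + 1/64 + 32/64 + 2/64 + 16/64 = 67/64 = 1.046875.
Kraft's inequality requires Σ ≤ 1; here Σ = 1.046875 > 1, so no such prefix code exists.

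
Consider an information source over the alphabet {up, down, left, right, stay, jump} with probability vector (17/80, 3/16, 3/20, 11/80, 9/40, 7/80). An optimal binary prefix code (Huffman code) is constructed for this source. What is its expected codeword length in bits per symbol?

2.5625 bits/symbol

Repeatedly combine the two least-probable nodes; the expected code length is the sum of the merged weights.
merge 7/80 + 11/80 → 9/40
merge 3/20 + 3/16 → 27/80
merge 17/80 + 9/40 → 7/16
merge 9/40 + 27/80 → 9/16
merge 7/16 + 9/16 → 1
L = 9/40 + 27/80 + 7/16 + 9/16 + 1 = 41/16 = 2.5625 bits/symbol.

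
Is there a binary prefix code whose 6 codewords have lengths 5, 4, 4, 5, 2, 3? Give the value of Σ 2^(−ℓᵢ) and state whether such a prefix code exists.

With common denominator 2^5 = 32: Σ 2^(−ℓᵢ) = 1/32 + 2/32 + 2/32 + 1/32 + 8/32 + 4/32 = 18/32 = 0.5625.
Kraft's inequality requires Σ ≤ 1; here Σ = 0.5625 ≤ 1, so such a prefix code exists.

0.5625; yes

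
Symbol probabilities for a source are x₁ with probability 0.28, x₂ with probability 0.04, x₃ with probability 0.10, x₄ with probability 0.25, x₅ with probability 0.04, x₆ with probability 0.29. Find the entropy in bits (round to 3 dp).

H = −Σ pᵢ log₂ pᵢ.
−0.28·log₂(0.28) = 0.5142
−0.04·log₂(0.04) = 0.1858
−0.10·log₂(0.10) = 0.3322
−0.25·log₂(0.25) = 0.5000
−0.04·log₂(0.04) = 0.1858
−0.29·log₂(0.29) = 0.5179
Sum ≈ 2.2358 → 2.236 bits.

2.236 bits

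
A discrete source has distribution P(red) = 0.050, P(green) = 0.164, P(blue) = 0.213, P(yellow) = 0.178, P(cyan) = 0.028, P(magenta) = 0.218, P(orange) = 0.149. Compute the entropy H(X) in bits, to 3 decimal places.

H = −Σ pᵢ log₂ pᵢ.
−0.050·log₂(0.050) = 0.2161
−0.164·log₂(0.164) = 0.4278
−0.213·log₂(0.213) = 0.4752
−0.178·log₂(0.178) = 0.4432
−0.028·log₂(0.028) = 0.1444
−0.218·log₂(0.218) = 0.4791
−0.149·log₂(0.149) = 0.4092
Sum ≈ 2.5951 → 2.595 bits.

2.595 bits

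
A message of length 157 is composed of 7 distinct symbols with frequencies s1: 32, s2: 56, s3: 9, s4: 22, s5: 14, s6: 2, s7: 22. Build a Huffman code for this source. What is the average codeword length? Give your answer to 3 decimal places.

2.510 bits/symbol

Probabilities are the counts divided by 157.
Repeatedly combine the two least-probable nodes; the expected code length is the sum of the merged weights.
merge 2/157 + 9/157 → 11/157
merge 11/157 + 14/157 → 25/157
merge 22/157 + 22/157 → 44/157
merge 25/157 + 32/157 → 57/157
merge 44/157 + 56/157 → 100/157
merge 57/157 + 100/157 → 1
L = 11/157 + 25/157 + 44/157 + 57/157 + 100/157 + 1 = 394/157 ≈ 2.510 bits/symbol.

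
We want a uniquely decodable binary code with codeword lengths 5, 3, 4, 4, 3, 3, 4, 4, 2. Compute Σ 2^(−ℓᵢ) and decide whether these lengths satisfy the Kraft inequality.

With common denominator 2^5 = 32: Σ 2^(−ℓᵢ) = 1/32 + 4/32 + 2/32 + 2/32 + 4/32 + 4/32 + 2/32 + 2/32 + 8/32 = 29/32 = 0.90625.
Kraft's inequality requires Σ ≤ 1; here Σ = 0.90625 ≤ 1, so such a prefix code exists.

0.90625; yes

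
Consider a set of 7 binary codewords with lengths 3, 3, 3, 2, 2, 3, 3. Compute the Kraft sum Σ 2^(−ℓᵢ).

With common denominator 2^3 = 8: Σ 2^(−ℓᵢ) = 1/8 + 1/8 + 1/8 + 2/8 + 2/8 + 1/8 + 1/8 = 9/8 = 1.125.

1.125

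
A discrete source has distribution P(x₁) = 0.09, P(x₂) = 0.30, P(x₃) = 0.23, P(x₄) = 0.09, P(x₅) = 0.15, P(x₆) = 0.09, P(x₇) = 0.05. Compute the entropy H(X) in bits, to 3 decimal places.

H = −Σ pᵢ log₂ pᵢ.
−0.09·log₂(0.09) = 0.3127
−0.30·log₂(0.30) = 0.5211
−0.23·log₂(0.23) = 0.4877
−0.09·log₂(0.09) = 0.3127
−0.15·log₂(0.15) = 0.4105
−0.09·log₂(0.09) = 0.3127
−0.05·log₂(0.05) = 0.2161
Sum ≈ 2.5734 → 2.573 bits.

2.573 bits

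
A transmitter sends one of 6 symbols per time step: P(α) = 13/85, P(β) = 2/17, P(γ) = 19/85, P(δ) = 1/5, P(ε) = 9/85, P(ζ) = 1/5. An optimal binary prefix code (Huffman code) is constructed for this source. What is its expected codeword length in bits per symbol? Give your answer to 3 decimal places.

2.576 bits/symbol

Repeatedly combine the two least-probable nodes; the expected code length is the sum of the merged weights.
merge 9/85 + 2/17 → 19/85
merge 13/85 + 1/5 → 6/17
merge 1/5 + 19/85 → 36/85
merge 19/85 + 6/17 → 49/85
merge 36/85 + 49/85 → 1
L = 19/85 + 6/17 + 36/85 + 49/85 + 1 = 219/85 ≈ 2.576 bits/symbol.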